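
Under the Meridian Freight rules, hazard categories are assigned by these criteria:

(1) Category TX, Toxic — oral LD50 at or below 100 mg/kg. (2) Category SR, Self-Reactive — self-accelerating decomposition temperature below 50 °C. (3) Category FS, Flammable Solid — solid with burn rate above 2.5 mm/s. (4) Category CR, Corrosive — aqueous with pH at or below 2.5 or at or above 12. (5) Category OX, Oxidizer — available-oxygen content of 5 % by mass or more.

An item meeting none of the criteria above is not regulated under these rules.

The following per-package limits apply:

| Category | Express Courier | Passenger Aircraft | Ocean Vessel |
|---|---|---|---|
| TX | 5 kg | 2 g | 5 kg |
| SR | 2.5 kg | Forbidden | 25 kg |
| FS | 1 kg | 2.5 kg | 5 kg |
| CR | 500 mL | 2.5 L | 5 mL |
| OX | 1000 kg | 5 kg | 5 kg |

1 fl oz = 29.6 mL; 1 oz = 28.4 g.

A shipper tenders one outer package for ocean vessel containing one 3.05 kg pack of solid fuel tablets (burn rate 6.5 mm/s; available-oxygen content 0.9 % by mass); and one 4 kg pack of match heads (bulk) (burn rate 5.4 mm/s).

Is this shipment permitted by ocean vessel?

No

Solid fuel tablets: burn rate 6.5 mm/s > 2.5 mm/s → Category FS (Flammable Solid).
The match heads (bulk) have burn rate 5.4 mm/s, which is > 2.5 mm/s, so they are Category FS (Flammable Solid).
Total Category FS: 3.05 kg + 4 kg = 7.05 kg.
7.05 kg > 5 kg (ocean vessel limit, Category FS) — over the limit.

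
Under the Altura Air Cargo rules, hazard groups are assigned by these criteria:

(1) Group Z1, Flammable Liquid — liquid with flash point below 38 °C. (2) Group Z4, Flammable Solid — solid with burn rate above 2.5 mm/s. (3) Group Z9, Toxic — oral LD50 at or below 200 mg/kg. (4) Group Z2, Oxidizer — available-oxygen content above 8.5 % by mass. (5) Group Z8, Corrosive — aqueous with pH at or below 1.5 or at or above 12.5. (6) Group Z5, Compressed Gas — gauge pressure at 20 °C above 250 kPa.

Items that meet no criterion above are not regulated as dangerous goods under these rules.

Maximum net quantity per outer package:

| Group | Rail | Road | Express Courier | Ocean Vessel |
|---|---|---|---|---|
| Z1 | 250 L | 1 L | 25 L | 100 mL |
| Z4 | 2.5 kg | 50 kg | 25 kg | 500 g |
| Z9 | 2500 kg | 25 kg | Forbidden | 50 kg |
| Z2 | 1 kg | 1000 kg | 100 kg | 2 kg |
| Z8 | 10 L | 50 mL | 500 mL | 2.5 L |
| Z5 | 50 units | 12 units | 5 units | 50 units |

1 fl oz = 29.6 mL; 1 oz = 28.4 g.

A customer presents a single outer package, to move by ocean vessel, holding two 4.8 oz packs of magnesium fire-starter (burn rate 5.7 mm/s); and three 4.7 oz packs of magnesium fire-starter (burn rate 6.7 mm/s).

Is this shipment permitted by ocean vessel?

No

With burn rate 5.7 mm/s (> 2.5 mm/s), the magnesium fire-starter falls in Group Z4.
Burn rate 6.7 mm/s meets the Group Z4 criterion (Flammable Solid), so the magnesium fire-starter is Group Z4.
Group Z4 net quantity: (two 4.8 oz packs = 272.64 g) + (three 4.7 oz packs = 400.44 g) = 673.08 g.
673.08 g > 500 g (ocean vessel limit, Group Z4) — over the limit.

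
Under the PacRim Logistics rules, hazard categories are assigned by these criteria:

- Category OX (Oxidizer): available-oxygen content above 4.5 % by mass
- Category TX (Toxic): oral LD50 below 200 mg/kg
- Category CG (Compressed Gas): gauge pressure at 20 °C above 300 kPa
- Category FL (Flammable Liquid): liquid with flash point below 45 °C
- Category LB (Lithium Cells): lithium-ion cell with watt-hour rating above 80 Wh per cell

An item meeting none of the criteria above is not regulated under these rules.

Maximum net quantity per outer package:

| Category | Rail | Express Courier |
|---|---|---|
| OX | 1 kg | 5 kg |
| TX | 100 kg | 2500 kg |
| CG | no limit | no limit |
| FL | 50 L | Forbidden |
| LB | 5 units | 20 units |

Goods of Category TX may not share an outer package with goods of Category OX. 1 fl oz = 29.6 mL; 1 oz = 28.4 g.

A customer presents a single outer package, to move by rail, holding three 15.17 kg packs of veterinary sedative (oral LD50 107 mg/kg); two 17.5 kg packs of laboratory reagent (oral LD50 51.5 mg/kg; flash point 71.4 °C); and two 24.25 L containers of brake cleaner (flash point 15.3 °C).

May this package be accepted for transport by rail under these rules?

Yes

With oral LD50 107 mg/kg (< 200 mg/kg), the veterinary sedative falls in Category TX.
Laboratory reagent: oral LD50 51.5 mg/kg < 200 mg/kg → Category TX (Toxic).
The brake cleaner has flash point 15.3 °C, which is < 45 °C, so it is Category FL (Flammable Liquid).
Total Category TX: (three 15.17 kg packs = 45.51 kg) + (two 17.5 kg packs = 35 kg) = 80.51 kg.
80.51 kg is within the rail limit of 100 kg for Category TX.
Category FL quantity: two 24.25 L containers = 48.5 L.
That is within the Category FL rail limit of 50 L.
The segregation rule (Category TX with Category OX) does not apply to Category TX with Category FL.
Every hazard category is within its rail limit and no segregation rule is violated.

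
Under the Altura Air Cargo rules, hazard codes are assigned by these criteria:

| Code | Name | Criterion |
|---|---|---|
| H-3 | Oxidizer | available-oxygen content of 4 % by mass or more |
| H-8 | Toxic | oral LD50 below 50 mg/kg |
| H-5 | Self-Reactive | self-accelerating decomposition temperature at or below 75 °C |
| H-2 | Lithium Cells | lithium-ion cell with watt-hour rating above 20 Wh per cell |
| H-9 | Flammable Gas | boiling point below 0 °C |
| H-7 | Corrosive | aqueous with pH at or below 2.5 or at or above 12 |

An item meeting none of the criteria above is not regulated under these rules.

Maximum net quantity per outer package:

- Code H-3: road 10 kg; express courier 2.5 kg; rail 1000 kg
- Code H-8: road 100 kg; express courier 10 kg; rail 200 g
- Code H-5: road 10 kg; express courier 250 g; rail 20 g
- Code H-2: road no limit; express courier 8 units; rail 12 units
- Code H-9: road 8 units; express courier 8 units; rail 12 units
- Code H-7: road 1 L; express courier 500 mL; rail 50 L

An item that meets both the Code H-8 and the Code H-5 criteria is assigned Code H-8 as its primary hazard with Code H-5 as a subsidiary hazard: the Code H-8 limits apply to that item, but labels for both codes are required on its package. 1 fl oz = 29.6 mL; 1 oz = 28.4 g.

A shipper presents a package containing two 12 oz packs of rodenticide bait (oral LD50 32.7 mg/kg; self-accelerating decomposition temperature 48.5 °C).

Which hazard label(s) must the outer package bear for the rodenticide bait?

Code H-5 and H-8

Rodenticide bait: oral LD50 32.7 mg/kg < 50 mg/kg → Code H-8 (Toxic).
With self-accelerating decomposition temperature 48.5 °C (≤ 75 °C), the rodenticide bait falls in Code H-5.
By the precedence rule Code H-8 is primary and Code H-5 is subsidiary, and that rule requires both labels on the package.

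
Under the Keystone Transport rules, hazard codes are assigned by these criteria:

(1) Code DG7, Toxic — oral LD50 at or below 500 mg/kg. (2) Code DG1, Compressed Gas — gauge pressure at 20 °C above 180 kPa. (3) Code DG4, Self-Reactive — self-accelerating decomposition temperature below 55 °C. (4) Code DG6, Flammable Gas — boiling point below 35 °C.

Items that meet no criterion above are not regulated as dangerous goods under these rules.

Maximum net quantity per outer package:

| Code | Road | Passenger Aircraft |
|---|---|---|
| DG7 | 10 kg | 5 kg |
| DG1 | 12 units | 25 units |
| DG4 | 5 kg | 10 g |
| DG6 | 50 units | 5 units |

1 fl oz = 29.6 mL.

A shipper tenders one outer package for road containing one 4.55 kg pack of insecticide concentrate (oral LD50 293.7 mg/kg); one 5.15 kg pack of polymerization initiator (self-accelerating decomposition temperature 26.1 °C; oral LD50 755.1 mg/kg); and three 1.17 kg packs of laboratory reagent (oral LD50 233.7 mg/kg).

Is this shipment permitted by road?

With oral LD50 293.7 mg/kg (≤ 500 mg/kg), the insecticide concentrate falls in Code DG7.
Self-accelerating decomposition temperature 26.1 °C meets the Code DG4 criterion (Self-Reactive), so the polymerization initiator is Code DG4.
The laboratory reagent has oral LD50 233.7 mg/kg, which is ≤ 500 mg/kg, so it is Code DG7 (Toxic).
Code DG7 net quantity: 4.55 kg + (three 1.17 kg packs = 3.51 kg) = 8.06 kg.
8.06 kg ≤ 10 kg (road limit, Code DG7) — within limit.
Code DG4 quantity: 5.15 kg.
That exceeds the Code DG4 road limit of 5 kg.

No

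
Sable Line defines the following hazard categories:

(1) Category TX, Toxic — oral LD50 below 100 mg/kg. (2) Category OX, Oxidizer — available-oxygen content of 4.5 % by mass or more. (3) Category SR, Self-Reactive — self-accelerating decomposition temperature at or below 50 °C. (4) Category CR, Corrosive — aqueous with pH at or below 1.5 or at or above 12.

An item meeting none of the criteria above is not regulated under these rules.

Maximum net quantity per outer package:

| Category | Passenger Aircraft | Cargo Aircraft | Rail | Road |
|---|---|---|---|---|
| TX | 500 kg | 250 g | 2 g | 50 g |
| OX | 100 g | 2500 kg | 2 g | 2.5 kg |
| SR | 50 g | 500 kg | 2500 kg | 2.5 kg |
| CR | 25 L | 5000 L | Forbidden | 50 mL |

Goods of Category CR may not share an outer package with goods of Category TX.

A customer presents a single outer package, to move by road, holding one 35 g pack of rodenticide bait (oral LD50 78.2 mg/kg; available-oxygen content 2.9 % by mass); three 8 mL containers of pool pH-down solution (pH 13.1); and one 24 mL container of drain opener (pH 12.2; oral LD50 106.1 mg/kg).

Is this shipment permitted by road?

No

The rodenticide bait has oral LD50 78.2 mg/kg, which is < 100 mg/kg, so it is Category TX (Toxic).
The pool pH-down solution has pH 13.1, which is ≥ 12, so it is Category CR (Corrosive).
The drain opener has pH 12.2, which is ≥ 12, so it is Category CR (Corrosive).
Total Category CR: (three 8 mL containers = 24 mL) + 24 mL = 48 mL.
48 mL ≤ 50 mL (road limit, Category CR) — within limit.
Category TX quantity: 35 g.
35 g is within the road limit of 50 g for Category TX.
Category CR and Category TX may not share an outer package.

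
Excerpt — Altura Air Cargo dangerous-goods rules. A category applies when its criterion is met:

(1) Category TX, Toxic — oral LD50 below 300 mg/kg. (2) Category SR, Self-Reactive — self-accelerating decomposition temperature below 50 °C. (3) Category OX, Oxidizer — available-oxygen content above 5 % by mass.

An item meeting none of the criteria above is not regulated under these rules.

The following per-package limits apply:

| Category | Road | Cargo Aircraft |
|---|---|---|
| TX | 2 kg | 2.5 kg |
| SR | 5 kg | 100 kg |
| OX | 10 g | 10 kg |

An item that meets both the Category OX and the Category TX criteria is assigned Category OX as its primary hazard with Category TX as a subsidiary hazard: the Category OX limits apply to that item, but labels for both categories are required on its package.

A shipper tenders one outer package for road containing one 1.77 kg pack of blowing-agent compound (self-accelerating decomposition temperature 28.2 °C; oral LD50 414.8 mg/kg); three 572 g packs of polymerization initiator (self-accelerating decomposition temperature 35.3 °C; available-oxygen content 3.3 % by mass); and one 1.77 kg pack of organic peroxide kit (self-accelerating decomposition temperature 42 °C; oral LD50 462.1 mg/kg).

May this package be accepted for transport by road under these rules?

No

With self-accelerating decomposition temperature 28.2 °C (< 50 °C), the blowing-agent compound falls in Category SR.
The polymerization initiator has self-accelerating decomposition temperature 35.3 °C, which is < 50 °C, so it is Category SR (Self-Reactive).
The organic peroxide kit has self-accelerating decomposition temperature 42 °C, which is < 50 °C, so it is Category SR (Self-Reactive).
Category SR net quantity: 1.77 kg + (three 572 g packs = 1.716 kg) + 1.77 kg = 5.256 kg.
5.256 kg exceeds the road limit of 5 kg for Category SR.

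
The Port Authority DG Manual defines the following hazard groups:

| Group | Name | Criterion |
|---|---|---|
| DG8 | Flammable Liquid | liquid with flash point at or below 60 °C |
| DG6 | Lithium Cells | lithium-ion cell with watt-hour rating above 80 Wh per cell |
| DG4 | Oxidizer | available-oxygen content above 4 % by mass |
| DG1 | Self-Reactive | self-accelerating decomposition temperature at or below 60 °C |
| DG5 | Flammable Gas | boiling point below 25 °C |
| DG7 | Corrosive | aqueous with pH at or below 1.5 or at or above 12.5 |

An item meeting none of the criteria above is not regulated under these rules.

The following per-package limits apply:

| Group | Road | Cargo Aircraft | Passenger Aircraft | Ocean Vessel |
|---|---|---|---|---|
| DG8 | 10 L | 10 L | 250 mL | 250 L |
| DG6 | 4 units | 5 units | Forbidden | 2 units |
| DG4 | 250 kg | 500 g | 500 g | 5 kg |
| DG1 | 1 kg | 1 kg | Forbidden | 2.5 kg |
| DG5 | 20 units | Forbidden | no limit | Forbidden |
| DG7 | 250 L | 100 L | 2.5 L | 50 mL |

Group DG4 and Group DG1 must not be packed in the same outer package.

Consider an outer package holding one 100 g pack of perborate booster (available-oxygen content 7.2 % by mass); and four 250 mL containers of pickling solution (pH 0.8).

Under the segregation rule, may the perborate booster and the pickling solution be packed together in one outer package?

Yes

Perborate booster: available-oxygen content 7.2 % by mass > 4 % by mass → Group DG4 (Oxidizer).
The pickling solution has pH 0.8, which is ≤ 1.5, so it is Group DG7 (Corrosive).
No segregation rule bars Group DG4 with Group DG7.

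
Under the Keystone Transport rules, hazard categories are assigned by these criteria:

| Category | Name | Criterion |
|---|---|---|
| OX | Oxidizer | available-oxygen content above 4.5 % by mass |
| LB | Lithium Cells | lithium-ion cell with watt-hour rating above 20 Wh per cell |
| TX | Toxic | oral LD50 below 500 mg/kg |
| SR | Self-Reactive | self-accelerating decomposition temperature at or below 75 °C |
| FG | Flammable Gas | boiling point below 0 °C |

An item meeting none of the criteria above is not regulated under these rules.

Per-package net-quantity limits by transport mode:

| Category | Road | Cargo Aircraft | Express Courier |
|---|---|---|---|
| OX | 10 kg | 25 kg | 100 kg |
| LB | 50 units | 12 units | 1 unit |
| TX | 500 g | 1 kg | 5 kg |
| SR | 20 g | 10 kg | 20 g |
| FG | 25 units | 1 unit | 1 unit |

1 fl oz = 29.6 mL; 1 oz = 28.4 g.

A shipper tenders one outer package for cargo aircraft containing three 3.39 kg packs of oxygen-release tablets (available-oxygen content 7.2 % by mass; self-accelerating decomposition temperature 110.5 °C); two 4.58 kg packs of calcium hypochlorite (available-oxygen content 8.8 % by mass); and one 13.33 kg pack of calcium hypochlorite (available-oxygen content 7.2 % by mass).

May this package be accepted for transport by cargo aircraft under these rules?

The oxygen-release tablets have available-oxygen content 7.2 % by mass, which is > 4.5 % by mass, so they are Category OX (Oxidizer).
Available-oxygen content 8.8 % by mass meets the Category OX criterion (Oxidizer), so the calcium hypochlorite is Category OX.
The calcium hypochlorite has available-oxygen content 7.2 % by mass, which is > 4.5 % by mass, so it is Category OX (Oxidizer).
Total Category OX: (three 3.39 kg packs = 10.17 kg) + (two 4.58 kg packs = 9.16 kg) + 13.33 kg = 32.66 kg.
32.66 kg > 25 kg (cargo aircraft limit, Category OX) — over the limit.

No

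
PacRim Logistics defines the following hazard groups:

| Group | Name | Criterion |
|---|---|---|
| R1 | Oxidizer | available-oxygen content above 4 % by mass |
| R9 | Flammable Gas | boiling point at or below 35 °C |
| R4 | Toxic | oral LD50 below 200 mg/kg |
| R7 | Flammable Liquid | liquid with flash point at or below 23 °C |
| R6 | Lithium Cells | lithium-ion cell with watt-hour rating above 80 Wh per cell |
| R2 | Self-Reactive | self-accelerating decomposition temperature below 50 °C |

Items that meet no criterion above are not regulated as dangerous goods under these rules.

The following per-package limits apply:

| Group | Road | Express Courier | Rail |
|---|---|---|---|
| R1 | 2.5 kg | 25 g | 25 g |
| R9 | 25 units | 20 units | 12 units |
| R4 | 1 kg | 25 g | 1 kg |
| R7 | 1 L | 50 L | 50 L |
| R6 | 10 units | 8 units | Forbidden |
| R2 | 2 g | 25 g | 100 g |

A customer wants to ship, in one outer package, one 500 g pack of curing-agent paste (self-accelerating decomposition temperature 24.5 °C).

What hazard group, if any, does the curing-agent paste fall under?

Group R2

With self-accelerating decomposition temperature 24.5 °C (< 50 °C), the curing-agent paste falls in Group R2.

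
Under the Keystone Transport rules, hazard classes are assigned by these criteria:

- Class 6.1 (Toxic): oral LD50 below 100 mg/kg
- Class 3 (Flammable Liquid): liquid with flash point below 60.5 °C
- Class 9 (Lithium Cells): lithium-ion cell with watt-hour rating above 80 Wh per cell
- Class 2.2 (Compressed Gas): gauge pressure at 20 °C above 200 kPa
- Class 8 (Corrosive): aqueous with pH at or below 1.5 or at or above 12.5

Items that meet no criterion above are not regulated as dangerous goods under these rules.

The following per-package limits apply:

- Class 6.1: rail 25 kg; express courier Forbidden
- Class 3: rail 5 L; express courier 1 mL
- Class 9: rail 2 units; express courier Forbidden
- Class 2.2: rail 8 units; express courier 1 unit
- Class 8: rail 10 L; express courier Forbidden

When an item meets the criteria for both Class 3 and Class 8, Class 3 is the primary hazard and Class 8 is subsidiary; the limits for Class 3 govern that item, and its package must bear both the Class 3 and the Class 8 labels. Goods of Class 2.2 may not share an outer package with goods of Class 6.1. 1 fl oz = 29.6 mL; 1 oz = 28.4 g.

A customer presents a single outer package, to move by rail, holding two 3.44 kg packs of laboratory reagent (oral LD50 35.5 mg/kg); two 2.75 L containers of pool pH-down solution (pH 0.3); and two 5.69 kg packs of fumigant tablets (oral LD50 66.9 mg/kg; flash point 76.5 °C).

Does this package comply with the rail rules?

Oral LD50 35.5 mg/kg meets the Class 6.1 criterion (Toxic), so the laboratory reagent is Class 6.1.
Pool pH-down solution: pH 0.3 ≤ 1.5 → Class 8 (Corrosive).
Oral LD50 66.9 mg/kg meets the Class 6.1 criterion (Toxic), so the fumigant tablets are Class 6.1.
Class 6.1 net quantity: (two 3.44 kg packs = 6.88 kg) + (two 5.69 kg packs = 11.38 kg) = 18.26 kg.
That is within the Class 6.1 rail limit of 25 kg.
Class 8 quantity: two 2.75 L containers = 5.5 L.
5.5 L is within the rail limit of 10 L for Class 8.
The segregation rule (Class 2.2 with Class 6.1) does not apply to Class 6.1 with Class 8.
Every hazard class is within its rail limit and no segregation rule is violated.

Yes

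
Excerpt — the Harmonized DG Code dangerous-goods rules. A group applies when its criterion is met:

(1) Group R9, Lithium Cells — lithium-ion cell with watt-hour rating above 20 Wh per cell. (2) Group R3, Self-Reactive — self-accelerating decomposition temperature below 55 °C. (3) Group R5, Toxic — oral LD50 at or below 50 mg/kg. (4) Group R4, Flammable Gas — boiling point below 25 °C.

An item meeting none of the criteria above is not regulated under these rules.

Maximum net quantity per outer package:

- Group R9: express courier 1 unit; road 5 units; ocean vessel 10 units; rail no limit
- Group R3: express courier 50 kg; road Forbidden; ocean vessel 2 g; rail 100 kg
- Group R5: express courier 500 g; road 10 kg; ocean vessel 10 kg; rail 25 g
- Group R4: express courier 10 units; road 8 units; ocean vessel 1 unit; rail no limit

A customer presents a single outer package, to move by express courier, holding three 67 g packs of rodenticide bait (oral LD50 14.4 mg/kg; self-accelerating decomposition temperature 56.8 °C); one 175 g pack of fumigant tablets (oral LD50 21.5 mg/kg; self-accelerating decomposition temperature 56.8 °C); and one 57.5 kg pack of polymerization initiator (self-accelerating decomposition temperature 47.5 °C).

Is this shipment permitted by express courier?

No

The rodenticide bait has oral LD50 14.4 mg/kg, which is ≤ 50 mg/kg, so it is Group R5 (Toxic).
Fumigant tablets: oral LD50 21.5 mg/kg ≤ 50 mg/kg → Group R5 (Toxic).
Polymerization initiator: self-accelerating decomposition temperature 47.5 °C < 55 °C → Group R3 (Self-Reactive).
Group R5 net quantity: (three 67 g packs = 201 g) + 175 g = 376 g.
376 g ≤ 500 g (express courier limit, Group R5) — within limit.
Group R3 quantity: 57.5 kg.
That exceeds the Group R3 express courier limit of 50 kg.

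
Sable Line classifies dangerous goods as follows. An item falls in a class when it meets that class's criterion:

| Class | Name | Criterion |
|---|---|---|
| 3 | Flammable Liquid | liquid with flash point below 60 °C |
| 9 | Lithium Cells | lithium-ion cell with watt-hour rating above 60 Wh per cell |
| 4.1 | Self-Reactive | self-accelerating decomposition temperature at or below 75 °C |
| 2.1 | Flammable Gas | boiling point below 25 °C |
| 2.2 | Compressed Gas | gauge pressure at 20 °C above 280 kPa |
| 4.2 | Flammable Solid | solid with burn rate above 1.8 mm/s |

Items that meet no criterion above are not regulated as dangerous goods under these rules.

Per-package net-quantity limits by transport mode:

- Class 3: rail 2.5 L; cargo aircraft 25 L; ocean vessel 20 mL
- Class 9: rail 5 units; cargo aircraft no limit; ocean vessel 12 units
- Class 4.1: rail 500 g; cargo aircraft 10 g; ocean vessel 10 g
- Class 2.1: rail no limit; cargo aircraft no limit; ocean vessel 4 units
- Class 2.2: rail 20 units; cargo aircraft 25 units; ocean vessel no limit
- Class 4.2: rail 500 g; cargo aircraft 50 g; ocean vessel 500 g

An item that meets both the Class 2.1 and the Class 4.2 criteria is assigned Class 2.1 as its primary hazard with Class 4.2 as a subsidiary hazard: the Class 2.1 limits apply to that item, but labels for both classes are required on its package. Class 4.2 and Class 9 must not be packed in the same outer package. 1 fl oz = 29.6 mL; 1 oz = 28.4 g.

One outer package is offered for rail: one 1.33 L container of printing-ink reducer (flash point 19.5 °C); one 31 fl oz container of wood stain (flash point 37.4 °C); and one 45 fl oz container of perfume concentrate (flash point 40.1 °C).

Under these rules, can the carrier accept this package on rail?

No

Flash point 19.5 °C meets the Class 3 criterion (Flammable Liquid), so the printing-ink reducer is Class 3.
The wood stain has flash point 37.4 °C, which is < 60 °C, so it is Class 3 (Flammable Liquid).
The perfume concentrate has flash point 40.1 °C, which is < 60 °C, so it is Class 3 (Flammable Liquid).
Total Class 3: 1.33 L + (one 31 fl oz container = 917.6 mL) + (one 45 fl oz container = 1.332 L) = 3579.6 mL.
That exceeds the Class 3 rail limit of 2.5 L.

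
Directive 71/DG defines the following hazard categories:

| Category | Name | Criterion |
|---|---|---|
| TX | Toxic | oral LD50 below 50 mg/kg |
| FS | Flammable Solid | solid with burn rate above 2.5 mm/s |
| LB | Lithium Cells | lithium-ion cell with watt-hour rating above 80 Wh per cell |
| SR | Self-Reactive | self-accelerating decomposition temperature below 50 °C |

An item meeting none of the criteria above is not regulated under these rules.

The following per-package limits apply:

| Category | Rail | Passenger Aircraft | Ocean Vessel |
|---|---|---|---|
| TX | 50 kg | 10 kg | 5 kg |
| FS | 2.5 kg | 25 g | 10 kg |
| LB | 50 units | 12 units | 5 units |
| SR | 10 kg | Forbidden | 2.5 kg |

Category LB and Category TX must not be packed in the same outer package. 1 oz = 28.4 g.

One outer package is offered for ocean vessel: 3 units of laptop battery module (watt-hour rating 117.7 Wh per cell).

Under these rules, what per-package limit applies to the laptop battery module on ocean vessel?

Laptop battery module: watt-hour rating 117.7 Wh per cell > 80 Wh per cell → Category LB (Lithium Cells).
The ocean vessel limit for Category LB is 5 units.

5 units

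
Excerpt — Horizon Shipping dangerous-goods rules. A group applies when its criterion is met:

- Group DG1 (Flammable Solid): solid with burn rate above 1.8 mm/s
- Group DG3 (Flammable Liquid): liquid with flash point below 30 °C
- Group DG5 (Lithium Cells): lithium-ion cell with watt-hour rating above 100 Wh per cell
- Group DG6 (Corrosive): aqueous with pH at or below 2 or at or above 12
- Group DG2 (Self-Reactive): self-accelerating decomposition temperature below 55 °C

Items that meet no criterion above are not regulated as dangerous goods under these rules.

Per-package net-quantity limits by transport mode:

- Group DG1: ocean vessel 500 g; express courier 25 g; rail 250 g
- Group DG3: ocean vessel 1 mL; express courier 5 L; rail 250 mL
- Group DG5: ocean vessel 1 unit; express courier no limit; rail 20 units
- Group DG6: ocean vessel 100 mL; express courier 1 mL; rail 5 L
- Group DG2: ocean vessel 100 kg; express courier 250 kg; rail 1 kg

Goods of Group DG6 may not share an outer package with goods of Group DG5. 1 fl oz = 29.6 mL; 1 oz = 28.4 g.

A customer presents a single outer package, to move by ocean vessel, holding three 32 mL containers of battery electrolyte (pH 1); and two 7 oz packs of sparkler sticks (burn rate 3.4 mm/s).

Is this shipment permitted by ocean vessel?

Yes

Battery electrolyte: pH 1 ≤ 2 → Group DG6 (Corrosive).
With burn rate 3.4 mm/s (> 1.8 mm/s), the sparkler sticks fall in Group DG1.
Group DG6 quantity: three 32 mL containers = 96 mL.
96 mL is within the ocean vessel limit of 100 mL for Group DG6.
Group DG1 quantity: two 7 oz packs = 397.6 g.
That is within the Group DG1 ocean vessel limit of 500 g.
The segregation rule (Group DG6 with Group DG5) does not apply to Group DG6 with Group DG1.
Every hazard group is within its ocean vessel limit and no segregation rule is violated.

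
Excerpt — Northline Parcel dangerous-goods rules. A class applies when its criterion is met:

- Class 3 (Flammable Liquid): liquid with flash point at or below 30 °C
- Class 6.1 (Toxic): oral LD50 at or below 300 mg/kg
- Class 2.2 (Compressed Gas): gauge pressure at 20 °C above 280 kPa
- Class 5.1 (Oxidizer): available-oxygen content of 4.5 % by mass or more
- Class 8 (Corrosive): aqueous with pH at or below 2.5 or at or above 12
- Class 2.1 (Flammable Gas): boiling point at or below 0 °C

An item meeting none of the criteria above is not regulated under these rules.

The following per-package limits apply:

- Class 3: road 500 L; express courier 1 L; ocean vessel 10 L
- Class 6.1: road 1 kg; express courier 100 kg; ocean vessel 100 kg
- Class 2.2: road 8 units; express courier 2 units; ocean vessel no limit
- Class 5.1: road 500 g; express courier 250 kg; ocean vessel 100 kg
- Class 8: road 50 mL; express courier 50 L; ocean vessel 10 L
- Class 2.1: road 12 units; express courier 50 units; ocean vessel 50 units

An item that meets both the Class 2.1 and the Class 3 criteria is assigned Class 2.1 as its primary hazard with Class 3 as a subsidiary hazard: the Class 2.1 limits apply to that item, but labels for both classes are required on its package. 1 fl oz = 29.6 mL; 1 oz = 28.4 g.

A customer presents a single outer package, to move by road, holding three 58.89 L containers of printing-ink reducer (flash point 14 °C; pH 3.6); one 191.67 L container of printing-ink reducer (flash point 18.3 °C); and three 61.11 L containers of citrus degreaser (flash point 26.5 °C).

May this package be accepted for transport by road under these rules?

No

The printing-ink reducer has flash point 14 °C, which is ≤ 30 °C, so it is Class 3 (Flammable Liquid).
Printing-ink reducer: flash point 18.3 °C ≤ 30 °C → Class 3 (Flammable Liquid).
Flash point 26.5 °C meets the Class 3 criterion (Flammable Liquid), so the citrus degreaser is Class 3.
Total Class 3: (three 58.89 L containers = 176.67 L) + 191.67 L + (three 61.11 L containers = 183.33 L) = 551.67 L.
551.67 L exceeds the road limit of 500 L for Class 3.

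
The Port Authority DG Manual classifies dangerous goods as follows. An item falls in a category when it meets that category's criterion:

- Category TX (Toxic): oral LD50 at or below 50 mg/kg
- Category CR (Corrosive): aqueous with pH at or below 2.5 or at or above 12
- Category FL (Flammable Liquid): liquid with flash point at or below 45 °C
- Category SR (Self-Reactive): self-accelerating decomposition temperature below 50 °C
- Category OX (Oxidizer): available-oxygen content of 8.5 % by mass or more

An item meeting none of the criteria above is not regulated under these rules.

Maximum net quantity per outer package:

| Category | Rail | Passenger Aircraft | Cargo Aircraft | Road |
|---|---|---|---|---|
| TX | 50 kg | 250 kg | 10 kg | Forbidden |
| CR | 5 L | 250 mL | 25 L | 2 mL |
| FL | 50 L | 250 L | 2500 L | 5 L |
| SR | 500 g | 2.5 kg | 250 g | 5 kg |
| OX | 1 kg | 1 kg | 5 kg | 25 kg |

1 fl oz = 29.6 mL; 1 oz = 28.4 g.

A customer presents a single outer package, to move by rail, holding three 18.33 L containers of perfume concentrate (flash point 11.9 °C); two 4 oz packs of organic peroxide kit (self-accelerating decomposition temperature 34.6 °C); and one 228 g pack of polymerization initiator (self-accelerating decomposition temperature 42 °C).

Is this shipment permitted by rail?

No

The perfume concentrate has flash point 11.9 °C, which is ≤ 45 °C, so it is Category FL (Flammable Liquid).
Self-accelerating decomposition temperature 34.6 °C meets the Category SR criterion (Self-Reactive), so the organic peroxide kit is Category SR.
With self-accelerating decomposition temperature 42 °C (< 50 °C), the polymerization initiator falls in Category SR.
Category FL quantity: three 18.33 L containers = 54.99 L.
That exceeds the Category FL rail limit of 50 L.
Category SR net quantity: (two 4 oz packs = 227.2 g) + 228 g = 455.2 g.
That is within the Category SR rail limit of 500 g.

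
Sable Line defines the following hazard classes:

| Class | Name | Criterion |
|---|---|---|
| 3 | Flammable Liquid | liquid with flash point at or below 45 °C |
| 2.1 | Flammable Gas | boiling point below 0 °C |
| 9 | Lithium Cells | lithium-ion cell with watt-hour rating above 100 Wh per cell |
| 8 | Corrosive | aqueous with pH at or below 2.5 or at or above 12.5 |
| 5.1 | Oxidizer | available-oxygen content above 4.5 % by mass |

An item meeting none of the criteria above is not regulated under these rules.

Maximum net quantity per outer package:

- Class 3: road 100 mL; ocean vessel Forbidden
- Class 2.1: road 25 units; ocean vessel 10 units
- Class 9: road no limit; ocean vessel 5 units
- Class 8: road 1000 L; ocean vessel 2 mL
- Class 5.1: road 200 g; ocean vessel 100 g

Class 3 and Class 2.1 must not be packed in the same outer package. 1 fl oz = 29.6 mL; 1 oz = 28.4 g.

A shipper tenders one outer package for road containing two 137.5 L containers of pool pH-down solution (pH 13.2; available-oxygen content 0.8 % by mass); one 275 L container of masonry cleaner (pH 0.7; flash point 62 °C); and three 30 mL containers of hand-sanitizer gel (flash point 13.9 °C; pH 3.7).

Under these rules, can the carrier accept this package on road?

Pool pH-down solution: pH 13.2 ≥ 12.5 → Class 8 (Corrosive).
The masonry cleaner has pH 0.7, which is ≤ 2.5, so it is Class 8 (Corrosive).
Hand-sanitizer gel: flash point 13.9 °C ≤ 45 °C → Class 3 (Flammable Liquid).
Class 3 quantity: three 30 mL containers = 90 mL.
That is within the Class 3 road limit of 100 mL.
Total Class 8: (two 137.5 L containers = 275 L) + 275 L = 550 L.
550 L is within the road limit of 1000 L for Class 8.
The segregation rule (Class 3 with Class 2.1) does not apply to Class 3 with Class 8.
Every hazard class is within its road limit and no segregation rule is violated.

Yes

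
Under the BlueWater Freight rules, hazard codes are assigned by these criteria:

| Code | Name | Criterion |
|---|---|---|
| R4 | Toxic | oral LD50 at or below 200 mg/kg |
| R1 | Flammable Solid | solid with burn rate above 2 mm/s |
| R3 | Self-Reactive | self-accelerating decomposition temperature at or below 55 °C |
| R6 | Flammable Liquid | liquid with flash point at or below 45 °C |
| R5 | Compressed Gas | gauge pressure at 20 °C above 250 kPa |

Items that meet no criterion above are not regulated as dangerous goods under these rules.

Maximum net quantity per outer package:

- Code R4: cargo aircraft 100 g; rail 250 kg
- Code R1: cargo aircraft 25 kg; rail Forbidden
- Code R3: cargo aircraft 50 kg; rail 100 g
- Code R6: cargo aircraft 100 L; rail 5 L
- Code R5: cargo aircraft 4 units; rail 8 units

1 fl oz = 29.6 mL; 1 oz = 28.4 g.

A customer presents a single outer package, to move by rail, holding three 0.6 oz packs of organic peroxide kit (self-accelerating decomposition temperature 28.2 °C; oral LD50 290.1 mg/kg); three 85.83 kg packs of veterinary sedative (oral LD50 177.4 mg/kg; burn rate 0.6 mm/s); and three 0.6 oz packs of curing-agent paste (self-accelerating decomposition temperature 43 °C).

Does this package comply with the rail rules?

Organic peroxide kit: self-accelerating decomposition temperature 28.2 °C ≤ 55 °C → Code R3 (Self-Reactive).
The veterinary sedative has oral LD50 177.4 mg/kg, which is ≤ 200 mg/kg, so it is Code R4 (Toxic).
Curing-agent paste: self-accelerating decomposition temperature 43 °C ≤ 55 °C → Code R3 (Self-Reactive).
Code R3 net quantity: (three 0.6 oz packs = 51.12 g) + (three 0.6 oz packs = 51.12 g) = 102.24 g.
102.24 g > 100 g (rail limit, Code R3) — over the limit.
Code R4 quantity: three 85.83 kg packs = 257.49 kg.
257.49 kg > 250 kg (rail limit, Code R4) — over the limit.

No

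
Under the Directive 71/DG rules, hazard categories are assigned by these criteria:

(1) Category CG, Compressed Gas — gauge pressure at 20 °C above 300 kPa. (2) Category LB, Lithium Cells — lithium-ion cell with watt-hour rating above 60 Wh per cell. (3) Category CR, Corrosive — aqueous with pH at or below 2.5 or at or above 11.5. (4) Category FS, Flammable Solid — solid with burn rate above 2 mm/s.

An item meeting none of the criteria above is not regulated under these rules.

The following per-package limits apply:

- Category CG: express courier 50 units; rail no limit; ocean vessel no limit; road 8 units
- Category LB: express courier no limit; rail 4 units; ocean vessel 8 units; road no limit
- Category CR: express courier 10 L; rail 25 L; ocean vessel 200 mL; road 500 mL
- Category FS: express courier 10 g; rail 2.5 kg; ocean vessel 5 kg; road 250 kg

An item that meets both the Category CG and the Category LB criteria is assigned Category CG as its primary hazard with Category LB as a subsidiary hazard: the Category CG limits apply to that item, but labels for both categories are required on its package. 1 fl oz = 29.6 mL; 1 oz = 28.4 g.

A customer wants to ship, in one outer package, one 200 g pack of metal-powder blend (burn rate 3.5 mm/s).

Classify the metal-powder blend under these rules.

Category FS

Metal-powder blend: burn rate 3.5 mm/s > 2 mm/s → Category FS (Flammable Solid).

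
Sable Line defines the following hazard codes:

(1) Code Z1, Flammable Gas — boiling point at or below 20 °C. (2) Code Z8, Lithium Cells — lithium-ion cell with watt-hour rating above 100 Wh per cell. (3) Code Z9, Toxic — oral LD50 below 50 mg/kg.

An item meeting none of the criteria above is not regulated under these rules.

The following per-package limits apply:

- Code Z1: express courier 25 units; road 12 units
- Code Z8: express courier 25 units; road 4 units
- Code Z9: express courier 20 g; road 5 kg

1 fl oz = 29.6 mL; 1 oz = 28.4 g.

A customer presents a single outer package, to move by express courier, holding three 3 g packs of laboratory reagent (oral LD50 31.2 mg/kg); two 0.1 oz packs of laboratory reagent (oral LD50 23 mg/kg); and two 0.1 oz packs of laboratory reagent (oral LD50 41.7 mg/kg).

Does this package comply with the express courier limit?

No

Laboratory reagent: oral LD50 31.2 mg/kg < 50 mg/kg → Code Z9 (Toxic).
The laboratory reagent has oral LD50 23 mg/kg, which is < 50 mg/kg, so it is Code Z9 (Toxic).
Laboratory reagent: oral LD50 41.7 mg/kg < 50 mg/kg → Code Z9 (Toxic).
Code Z9 net quantity: (three 3 g packs = 9 g) + (two 0.1 oz packs = 5.68 g) + (two 0.1 oz packs = 5.68 g) = 20.36 g.
20.36 g exceeds the express courier limit of 20 g for Code Z9.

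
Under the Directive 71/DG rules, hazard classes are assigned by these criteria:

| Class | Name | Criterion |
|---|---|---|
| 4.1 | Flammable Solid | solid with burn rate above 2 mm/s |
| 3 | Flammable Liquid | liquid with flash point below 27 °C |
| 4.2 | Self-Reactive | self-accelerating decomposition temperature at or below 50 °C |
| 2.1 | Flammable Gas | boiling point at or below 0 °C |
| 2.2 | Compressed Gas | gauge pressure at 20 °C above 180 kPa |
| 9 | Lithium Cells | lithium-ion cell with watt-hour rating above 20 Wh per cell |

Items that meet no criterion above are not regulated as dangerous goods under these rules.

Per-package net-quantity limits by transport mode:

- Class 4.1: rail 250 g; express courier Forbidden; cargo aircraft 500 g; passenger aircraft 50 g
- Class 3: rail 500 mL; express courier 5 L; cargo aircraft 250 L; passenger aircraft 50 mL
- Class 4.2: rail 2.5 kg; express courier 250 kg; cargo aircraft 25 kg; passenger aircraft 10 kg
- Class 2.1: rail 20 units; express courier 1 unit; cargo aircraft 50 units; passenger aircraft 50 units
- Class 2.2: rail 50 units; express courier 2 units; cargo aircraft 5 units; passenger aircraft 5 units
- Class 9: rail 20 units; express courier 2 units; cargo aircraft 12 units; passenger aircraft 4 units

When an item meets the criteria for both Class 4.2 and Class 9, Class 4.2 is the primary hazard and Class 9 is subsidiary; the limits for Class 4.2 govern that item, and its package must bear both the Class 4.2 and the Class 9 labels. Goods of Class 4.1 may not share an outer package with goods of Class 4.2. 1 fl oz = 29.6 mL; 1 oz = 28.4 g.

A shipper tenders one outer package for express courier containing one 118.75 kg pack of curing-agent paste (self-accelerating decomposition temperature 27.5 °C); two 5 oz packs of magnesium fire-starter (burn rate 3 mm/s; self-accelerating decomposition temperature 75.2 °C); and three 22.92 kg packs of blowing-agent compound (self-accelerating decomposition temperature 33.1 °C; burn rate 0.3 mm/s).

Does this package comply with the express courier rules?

Curing-agent paste: self-accelerating decomposition temperature 27.5 °C ≤ 50 °C → Class 4.2 (Self-Reactive).
Burn rate 3 mm/s meets the Class 4.1 criterion (Flammable Solid), so the magnesium fire-starter is Class 4.1.
Self-accelerating decomposition temperature 33.1 °C meets the Class 4.2 criterion (Self-Reactive), so the blowing-agent compound is Class 4.2.
Class 4.1 quantity: two 5 oz packs = 284 g.
Class 4.1 is Forbidden by express courier.
Total Class 4.2: 118.75 kg + (three 22.92 kg packs = 68.76 kg) = 187.51 kg.
187.51 kg is within the express courier limit of 250 kg for Class 4.2.
Class 4.1 and Class 4.2 may not share an outer package.

No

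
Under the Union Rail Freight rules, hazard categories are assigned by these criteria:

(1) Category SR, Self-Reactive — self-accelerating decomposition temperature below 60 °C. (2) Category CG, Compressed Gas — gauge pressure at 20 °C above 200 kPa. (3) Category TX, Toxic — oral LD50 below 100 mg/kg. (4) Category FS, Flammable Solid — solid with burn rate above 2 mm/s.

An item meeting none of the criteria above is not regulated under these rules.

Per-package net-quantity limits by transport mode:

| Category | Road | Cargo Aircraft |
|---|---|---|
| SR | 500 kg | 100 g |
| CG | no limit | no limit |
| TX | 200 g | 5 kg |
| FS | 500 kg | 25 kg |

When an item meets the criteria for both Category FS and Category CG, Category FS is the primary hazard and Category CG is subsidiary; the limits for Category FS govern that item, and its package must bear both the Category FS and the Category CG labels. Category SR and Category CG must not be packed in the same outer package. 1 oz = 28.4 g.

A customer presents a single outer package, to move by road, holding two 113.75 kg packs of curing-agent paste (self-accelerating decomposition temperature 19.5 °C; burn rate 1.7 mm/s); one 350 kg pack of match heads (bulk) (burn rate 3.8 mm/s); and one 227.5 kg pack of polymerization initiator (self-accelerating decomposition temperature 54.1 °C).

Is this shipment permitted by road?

The curing-agent paste has self-accelerating decomposition temperature 19.5 °C, which is < 60 °C, so it is Category SR (Self-Reactive).
Match heads (bulk): burn rate 3.8 mm/s > 2 mm/s → Category FS (Flammable Solid).
The polymerization initiator has self-accelerating decomposition temperature 54.1 °C, which is < 60 °C, so it is Category SR (Self-Reactive).
Total Category SR: (two 113.75 kg packs = 227.5 kg) + 227.5 kg = 455 kg.
455 kg ≤ 500 kg (road limit, Category SR) — within limit.
Category FS quantity: 350 kg.
That is within the Category FS road limit of 500 kg.
The segregation rule (Category SR with Category CG) does not apply to Category SR with Category FS.
Every hazard category is within its road limit and no segregation rule is violated.

Yes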